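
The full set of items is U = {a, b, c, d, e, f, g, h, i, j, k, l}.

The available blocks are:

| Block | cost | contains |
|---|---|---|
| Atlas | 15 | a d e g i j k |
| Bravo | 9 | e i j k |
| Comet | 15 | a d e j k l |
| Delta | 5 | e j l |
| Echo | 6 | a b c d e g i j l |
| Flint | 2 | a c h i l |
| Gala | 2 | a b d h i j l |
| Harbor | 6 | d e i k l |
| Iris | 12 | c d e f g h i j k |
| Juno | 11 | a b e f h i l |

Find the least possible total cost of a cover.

14

Gala, Iris together cover every item (Gala ∪ Iris = {a, b, c, d, e, f, g, h, i, j, k, l}); total cost 2 + 12 = 14.
The greedy pick Gala, Echo, Harbor, Juno costs 25; no covering selection beats 14.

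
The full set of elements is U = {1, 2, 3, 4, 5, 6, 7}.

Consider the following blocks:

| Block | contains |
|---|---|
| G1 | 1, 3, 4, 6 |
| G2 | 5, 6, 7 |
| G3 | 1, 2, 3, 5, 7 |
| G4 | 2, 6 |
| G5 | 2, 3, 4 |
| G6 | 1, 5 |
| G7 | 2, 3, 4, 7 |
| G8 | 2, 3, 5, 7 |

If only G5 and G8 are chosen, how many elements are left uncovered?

Union of G5, G8 = {2, 3, 4, 5, 7}.
Not covered: 1, 6 — 2 elements.

2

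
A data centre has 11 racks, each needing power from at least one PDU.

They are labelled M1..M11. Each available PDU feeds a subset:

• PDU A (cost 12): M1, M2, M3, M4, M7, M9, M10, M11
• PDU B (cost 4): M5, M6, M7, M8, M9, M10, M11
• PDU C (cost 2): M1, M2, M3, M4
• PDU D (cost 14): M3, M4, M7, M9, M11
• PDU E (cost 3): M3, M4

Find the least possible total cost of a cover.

6

B, C together cover every rack (B ∪ C = {M1, M2, M3, M4, M5, M6, M7, M8, M9, M10, M11}); total cost 4 + 2 = 6.
No covering selection has total cost below 6.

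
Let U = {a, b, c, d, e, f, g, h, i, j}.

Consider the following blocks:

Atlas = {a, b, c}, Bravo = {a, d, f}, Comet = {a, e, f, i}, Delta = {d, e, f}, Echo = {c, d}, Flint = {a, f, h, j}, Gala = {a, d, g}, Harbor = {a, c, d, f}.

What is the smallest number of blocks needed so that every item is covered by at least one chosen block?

Take {Atlas, Comet, Flint, Gala}. Their union is {a, b, c, d, e, f, g, h, i, j}, which is all 10 items.
Only Atlas contains b, so Atlas is forced; the remaining 7 items need at least 3 more blocks (each remaining block adds at most 3) — so at least 4 blocks are needed, and 4 is optimal.

4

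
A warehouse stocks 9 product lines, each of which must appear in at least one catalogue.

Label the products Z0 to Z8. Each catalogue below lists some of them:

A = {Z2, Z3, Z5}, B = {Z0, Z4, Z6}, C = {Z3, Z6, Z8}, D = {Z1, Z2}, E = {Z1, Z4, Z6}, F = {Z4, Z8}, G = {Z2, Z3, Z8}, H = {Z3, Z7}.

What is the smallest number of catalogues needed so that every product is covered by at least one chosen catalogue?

5

A and B and D and F and H together: A ∪ B ∪ D ∪ F ∪ H = {Z0, Z1, Z2, Z3, Z4, Z5, Z6, Z7, Z8} — every product is covered.
No 4 of the 8 catalogues cover everything (all 70 combinations miss at least one product), so 5 is optimal.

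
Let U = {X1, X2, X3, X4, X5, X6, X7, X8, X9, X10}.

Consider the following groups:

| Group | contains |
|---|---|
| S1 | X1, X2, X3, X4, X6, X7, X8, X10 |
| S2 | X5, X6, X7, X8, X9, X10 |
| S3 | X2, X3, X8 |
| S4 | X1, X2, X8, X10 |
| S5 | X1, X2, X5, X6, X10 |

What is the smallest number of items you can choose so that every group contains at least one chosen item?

2

Take H = {X2, X5}. Each listed group contains at least one of these, so H is a hitting set of size 2.
No single item lies in every group, so at least 2 are needed and 2 is optimal.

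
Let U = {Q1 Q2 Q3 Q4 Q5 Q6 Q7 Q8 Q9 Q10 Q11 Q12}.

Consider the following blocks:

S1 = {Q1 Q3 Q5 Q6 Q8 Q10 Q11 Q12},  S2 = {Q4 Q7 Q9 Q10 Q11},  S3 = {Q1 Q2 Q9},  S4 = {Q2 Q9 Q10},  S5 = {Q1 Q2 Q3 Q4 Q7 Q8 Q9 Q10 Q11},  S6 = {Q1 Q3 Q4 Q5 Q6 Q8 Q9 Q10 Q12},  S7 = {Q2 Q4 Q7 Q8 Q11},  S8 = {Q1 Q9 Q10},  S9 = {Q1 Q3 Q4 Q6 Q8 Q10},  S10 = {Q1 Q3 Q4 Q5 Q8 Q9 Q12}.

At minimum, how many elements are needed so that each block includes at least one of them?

H = {Q8, Q9} meets every block (each contains at least one member of H), and |H| = 2.
The blocks S7, S8 are pairwise disjoint, so any hitting set needs a separate element for each — at least 2. Hence 2 is optimal.

2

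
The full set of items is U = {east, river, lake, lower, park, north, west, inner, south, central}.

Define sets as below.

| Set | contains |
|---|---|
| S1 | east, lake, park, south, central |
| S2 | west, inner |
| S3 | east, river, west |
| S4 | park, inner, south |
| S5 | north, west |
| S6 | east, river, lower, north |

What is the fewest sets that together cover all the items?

3

Take {S1, S2, S6}. Their union is {east, river, lake, lower, park, north, west, inner, south, central}, which is all 10 items.
Only S1 contains lake, so S1 is forced; the remaining 5 items need at least 2 more sets (each remaining set adds at most 3) — so at least 3 sets are needed, and 3 is optimal.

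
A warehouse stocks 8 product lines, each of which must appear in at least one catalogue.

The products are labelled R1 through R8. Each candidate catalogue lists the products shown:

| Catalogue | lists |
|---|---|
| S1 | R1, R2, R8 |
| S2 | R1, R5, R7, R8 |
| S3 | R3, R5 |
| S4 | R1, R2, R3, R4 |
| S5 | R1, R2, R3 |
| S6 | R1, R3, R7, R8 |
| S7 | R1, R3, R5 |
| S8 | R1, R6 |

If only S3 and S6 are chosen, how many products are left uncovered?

Union of S3, S6 = {R1, R3, R5, R7, R8}.
Not covered: R2, R4, R6 — 3 products.

3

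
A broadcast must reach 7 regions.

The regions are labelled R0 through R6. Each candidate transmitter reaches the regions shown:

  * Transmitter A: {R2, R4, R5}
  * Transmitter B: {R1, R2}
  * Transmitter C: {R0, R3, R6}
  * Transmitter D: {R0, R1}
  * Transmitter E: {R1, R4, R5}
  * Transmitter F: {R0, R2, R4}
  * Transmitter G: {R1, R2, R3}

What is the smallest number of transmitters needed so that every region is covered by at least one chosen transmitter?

3

Take {A, C, E}. Their union is {R0, R1, R2, R3, R4, R5, R6}, which is all 7 regions.
Each transmitter has at most 3 regions, and 2·3 = 6 < 7 — so at least 3 transmitters are needed, and 3 is optimal.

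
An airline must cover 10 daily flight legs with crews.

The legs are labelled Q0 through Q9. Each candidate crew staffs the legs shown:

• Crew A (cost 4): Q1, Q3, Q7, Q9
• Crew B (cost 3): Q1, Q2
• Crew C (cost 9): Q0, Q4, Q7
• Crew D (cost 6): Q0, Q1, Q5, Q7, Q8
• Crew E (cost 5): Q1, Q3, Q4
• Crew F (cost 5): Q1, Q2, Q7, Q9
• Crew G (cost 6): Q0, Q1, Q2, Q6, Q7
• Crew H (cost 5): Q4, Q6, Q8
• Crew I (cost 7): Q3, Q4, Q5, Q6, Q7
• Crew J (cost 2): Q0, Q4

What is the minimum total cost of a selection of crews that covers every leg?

18

A, D, G, J together cover every leg (A ∪ D ∪ G ∪ J = {Q0, Q1, Q2, Q3, Q4, Q5, Q6, Q7, Q8, Q9}); total cost 4 + 6 + 6 + 2 = 18.
The greedy pick A, J, H, B, D costs 20; no covering selection beats 18.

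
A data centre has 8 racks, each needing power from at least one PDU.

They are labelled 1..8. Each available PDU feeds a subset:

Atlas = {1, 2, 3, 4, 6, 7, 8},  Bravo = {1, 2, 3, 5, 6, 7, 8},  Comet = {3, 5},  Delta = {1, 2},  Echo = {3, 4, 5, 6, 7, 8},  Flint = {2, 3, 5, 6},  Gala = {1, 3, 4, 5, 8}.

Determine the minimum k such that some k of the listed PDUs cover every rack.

Take {Bravo, Gala}. Their union is {1, 2, 3, 4, 5, 6, 7, 8}, which is all 8 racks.
No single PDU has all 8 racks (the largest, Atlas, has 7), so 2 is optimal.

2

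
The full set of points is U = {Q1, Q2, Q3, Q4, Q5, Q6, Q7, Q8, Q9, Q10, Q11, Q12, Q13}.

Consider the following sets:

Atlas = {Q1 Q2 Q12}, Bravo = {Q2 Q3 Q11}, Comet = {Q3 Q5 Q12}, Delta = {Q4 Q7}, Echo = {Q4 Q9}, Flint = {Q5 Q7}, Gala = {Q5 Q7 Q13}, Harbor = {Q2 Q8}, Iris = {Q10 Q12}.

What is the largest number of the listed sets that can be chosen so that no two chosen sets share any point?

4

Bravo, Echo, Gala, Iris are pairwise disjoint (Bravo={Q2,Q3,Q11}; Echo={Q4,Q9}; Gala={Q5,Q7,Q13}; Iris={Q10,Q12}).
Every remaining set overlaps one of these, and no 5 of the listed sets are pairwise disjoint, so 4 is the maximum.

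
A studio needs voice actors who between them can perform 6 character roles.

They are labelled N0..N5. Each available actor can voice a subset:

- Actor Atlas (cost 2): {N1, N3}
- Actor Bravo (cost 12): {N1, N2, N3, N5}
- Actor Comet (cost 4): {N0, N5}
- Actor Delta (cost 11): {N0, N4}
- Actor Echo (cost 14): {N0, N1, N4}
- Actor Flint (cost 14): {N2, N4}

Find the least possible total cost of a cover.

20

Atlas, Comet, Flint together cover every role (Atlas ∪ Comet ∪ Flint = {N0, N1, N2, N3, N4, N5}); total cost 2 + 4 + 14 = 20.
No covering selection has total cost below 20.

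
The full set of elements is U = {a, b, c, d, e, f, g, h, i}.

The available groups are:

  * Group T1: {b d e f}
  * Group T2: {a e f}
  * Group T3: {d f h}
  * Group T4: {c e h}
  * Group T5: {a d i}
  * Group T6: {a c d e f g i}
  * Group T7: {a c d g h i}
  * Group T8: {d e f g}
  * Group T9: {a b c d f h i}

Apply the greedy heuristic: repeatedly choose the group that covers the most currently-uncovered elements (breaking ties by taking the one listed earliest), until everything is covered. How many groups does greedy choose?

Greedy: pick T6 (covers 7 new) → pick T9 (covers 2 new). Total picks: 2.

2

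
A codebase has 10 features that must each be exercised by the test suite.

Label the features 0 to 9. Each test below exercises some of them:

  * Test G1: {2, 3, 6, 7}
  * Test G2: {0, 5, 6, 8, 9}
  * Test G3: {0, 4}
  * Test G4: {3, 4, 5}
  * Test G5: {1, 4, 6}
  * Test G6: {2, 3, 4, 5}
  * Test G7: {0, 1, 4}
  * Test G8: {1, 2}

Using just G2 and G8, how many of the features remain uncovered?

3

Union of G2, G8 = {0, 1, 2, 5, 6, 8, 9}.
Not covered: 3, 4, 7 — 3 features.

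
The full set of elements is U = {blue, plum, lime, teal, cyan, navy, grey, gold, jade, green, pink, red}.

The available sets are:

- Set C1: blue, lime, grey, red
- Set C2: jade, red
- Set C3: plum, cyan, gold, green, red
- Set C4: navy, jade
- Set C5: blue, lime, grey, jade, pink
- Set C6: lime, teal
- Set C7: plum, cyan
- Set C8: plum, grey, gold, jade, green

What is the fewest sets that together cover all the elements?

Take {C3, C4, C5, C6}. Their union is {blue, plum, lime, teal, cyan, navy, grey, gold, jade, green, pink, red}, which is all 12 elements.
No 3 of the 8 sets cover everything (all 56 combinations miss at least one element), so 4 is optimal.

4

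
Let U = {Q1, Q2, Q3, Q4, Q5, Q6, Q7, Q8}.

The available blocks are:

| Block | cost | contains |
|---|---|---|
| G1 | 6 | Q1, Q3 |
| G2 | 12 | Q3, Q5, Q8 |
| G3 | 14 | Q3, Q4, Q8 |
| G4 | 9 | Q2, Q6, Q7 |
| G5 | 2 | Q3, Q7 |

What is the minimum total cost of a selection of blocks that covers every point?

G1, G2, G3, G4 together cover every point (G1 ∪ G2 ∪ G3 ∪ G4 = {Q1, Q2, Q3, Q4, Q5, Q6, Q7, Q8}); total cost 6 + 12 + 14 + 9 = 41.
The greedy pick G5, G4, G1, G2, G3 costs 43; no covering selection beats 41.

41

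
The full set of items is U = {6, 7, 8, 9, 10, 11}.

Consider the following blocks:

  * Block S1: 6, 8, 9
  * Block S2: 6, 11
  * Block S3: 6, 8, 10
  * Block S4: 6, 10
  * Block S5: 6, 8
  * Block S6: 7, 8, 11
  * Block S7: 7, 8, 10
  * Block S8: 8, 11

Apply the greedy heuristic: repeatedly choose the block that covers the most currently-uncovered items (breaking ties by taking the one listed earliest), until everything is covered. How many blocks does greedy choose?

3

Greedy: pick S1 (covers 3 new) → pick S6 (covers 2 new) → pick S3 (covers 1 new). Total picks: 3.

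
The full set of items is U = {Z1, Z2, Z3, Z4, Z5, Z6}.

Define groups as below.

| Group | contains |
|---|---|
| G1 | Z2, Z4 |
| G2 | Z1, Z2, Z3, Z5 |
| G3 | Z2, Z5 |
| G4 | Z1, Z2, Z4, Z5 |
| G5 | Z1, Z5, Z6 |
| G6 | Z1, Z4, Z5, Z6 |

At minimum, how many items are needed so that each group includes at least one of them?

2

H = {Z4, Z5} meets every group (each contains at least one member of H), and |H| = 2.
The groups G1, G5 are pairwise disjoint, so any hitting set needs a separate item for each — at least 2. Hence 2 is optimal.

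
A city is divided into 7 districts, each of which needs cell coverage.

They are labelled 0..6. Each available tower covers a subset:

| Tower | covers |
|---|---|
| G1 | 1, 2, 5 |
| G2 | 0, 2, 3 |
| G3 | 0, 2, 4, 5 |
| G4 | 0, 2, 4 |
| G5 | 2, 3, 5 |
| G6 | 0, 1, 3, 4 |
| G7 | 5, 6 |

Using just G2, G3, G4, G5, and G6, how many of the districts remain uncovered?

Union of G2, G3, G4, G5, G6 = {0, 1, 2, 3, 4, 5}.
Not covered: 6 — 1 district.

1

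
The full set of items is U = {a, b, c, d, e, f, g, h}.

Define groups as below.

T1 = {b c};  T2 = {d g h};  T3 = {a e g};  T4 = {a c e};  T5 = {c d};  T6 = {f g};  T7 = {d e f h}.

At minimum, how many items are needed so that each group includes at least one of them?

3

The 3 items {c, d, g} hit every group.
No choice of 2 items meets every group, so 3 is the minimum.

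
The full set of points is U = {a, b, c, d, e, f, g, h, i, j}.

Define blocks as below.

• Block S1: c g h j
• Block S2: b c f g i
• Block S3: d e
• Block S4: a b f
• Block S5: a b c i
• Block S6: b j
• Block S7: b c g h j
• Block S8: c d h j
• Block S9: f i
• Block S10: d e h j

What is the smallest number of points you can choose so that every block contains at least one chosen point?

Take T = {b, c, e, i}. Each listed block contains at least one of these, so T is a hitting set of size 4.
No choice of 3 points meets every block, so 4 is the minimum.

4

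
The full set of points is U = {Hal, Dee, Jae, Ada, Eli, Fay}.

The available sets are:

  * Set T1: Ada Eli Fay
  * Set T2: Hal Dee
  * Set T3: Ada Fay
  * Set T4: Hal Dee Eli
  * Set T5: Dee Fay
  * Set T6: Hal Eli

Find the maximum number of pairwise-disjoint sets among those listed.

2

T1, T2 are pairwise disjoint (T1={Ada,Eli,Fay}; T2={Hal,Dee}).
Every remaining set overlaps one of these, and no 3 of the listed sets are pairwise disjoint, so 2 is the maximum.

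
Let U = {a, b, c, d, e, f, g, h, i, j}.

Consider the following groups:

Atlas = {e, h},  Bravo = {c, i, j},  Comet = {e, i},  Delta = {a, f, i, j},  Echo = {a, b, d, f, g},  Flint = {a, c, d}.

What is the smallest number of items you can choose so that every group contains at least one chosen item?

3

T = {d, e, j} meets every group (each contains at least one member of T), and |T| = 3.
The groups Atlas, Bravo, Echo are pairwise disjoint, so any hitting set needs a separate item for each — at least 3. Hence 3 is optimal.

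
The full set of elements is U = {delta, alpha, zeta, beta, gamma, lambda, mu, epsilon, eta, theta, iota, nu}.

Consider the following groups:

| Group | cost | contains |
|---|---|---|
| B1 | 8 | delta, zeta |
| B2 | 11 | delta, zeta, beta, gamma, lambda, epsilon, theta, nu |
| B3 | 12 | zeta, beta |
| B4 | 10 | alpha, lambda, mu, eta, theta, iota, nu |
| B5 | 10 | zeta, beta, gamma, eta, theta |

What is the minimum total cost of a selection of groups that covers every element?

21

B2, B4 together cover every element (B2 ∪ B4 = {delta, alpha, zeta, beta, gamma, lambda, mu, epsilon, eta, theta, iota, nu}); total cost 11 + 10 = 21.
No covering selection has total cost below 21.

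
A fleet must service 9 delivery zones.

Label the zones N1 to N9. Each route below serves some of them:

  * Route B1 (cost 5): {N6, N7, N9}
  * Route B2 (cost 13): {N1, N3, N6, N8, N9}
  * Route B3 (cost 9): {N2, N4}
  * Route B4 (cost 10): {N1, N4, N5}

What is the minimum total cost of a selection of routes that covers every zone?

37

B1, B2, B3, B4 together cover every zone (B1 ∪ B2 ∪ B3 ∪ B4 = {N1, N2, N3, N4, N5, N6, N7, N8, N9}); total cost 5 + 13 + 9 + 10 = 37.
No covering selection has total cost below 37.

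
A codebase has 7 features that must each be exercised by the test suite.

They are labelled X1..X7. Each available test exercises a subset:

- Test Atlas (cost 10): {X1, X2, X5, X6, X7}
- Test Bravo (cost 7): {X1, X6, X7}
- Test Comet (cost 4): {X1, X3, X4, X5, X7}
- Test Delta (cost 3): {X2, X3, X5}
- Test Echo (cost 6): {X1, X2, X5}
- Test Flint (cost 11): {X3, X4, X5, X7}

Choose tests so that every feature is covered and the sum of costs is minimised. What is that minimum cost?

14

Bravo, Comet, Delta together cover every feature (Bravo ∪ Comet ∪ Delta = {X1, X2, X3, X4, X5, X6, X7}); total cost 7 + 4 + 3 = 14.
No covering selection has total cost below 14.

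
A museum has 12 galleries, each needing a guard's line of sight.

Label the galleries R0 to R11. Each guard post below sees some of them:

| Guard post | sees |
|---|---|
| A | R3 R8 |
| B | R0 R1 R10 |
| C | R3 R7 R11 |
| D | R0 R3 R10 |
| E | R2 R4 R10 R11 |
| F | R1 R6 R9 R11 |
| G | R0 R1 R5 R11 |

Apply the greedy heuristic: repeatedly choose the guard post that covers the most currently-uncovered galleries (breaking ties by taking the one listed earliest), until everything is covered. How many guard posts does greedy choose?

Greedy: pick E (covers 4 new) → pick F (covers 3 new) → pick A (covers 2 new) → pick G (covers 2 new) → pick C (covers 1 new). Total picks: 5.

5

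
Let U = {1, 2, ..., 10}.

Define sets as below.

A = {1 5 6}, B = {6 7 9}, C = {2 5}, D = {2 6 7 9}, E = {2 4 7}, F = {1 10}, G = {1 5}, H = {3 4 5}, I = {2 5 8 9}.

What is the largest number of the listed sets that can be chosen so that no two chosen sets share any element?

3

B, F, H are pairwise disjoint (B={6,7,9}; F={1,10}; H={3,4,5}).
Every remaining set overlaps one of these, and no 4 of the listed sets are pairwise disjoint, so 3 is the maximum.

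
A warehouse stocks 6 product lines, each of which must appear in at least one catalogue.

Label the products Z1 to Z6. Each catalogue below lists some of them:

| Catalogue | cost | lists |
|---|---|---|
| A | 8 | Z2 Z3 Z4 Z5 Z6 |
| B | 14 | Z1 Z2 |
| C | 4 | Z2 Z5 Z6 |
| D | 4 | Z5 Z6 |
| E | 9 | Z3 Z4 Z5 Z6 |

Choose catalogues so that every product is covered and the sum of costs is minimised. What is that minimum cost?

22

A, B together cover every product (A ∪ B = {Z1, Z2, Z3, Z4, Z5, Z6}); total cost 8 + 14 = 22.
The greedy pick C, A, B costs 26; no covering selection beats 22.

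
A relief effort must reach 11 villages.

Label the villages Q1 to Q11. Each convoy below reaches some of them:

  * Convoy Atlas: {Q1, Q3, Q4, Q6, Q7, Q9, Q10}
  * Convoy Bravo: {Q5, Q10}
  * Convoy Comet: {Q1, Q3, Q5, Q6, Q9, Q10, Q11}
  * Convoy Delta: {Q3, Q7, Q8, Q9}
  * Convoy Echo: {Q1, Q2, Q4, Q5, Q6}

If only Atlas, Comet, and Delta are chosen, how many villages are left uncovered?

Union of Atlas, Comet, Delta = {Q1, Q3, Q4, Q5, Q6, Q7, Q8, Q9, Q10, Q11}.
Not covered: Q2 — 1 village.

1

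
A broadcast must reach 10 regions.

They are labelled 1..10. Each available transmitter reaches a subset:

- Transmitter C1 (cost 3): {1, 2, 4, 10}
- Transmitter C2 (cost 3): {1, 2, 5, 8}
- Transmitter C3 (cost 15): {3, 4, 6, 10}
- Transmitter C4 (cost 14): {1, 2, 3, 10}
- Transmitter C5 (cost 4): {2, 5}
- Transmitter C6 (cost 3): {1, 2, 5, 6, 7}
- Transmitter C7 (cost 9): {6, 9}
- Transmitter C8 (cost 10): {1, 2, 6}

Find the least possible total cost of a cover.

C2, C3, C6, C7 together cover every region (C2 ∪ C3 ∪ C6 ∪ C7 = {1, 2, 3, 4, 5, 6, 7, 8, 9, 10}); total cost 3 + 15 + 3 + 9 = 30.
The greedy pick C6, C1, C2, C7, C4 costs 32; no covering selection beats 30.

30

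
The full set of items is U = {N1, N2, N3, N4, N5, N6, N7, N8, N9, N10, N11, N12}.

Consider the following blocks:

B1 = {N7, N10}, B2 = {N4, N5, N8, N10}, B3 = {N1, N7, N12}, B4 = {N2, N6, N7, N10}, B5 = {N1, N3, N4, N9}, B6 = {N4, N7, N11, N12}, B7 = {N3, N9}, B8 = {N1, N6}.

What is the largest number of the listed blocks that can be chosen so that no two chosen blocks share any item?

3

B2, B7, B8 are pairwise disjoint (B2={N4,N5,N8,N10}; B7={N3,N9}; B8={N1,N6}).
Every remaining block overlaps one of these, and no 4 of the listed blocks are pairwise disjoint, so 3 is the maximum.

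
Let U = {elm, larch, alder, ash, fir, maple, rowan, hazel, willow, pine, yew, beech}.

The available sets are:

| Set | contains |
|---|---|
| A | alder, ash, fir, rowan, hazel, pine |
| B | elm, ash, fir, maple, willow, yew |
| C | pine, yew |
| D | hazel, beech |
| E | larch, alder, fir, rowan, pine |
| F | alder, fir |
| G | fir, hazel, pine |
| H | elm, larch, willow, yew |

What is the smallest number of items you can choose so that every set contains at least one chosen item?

The 3 items {fir, hazel, yew} hit every set.
The sets D, F, H are pairwise disjoint, so any hitting set needs a separate item for each — at least 3. Hence 3 is optimal.

3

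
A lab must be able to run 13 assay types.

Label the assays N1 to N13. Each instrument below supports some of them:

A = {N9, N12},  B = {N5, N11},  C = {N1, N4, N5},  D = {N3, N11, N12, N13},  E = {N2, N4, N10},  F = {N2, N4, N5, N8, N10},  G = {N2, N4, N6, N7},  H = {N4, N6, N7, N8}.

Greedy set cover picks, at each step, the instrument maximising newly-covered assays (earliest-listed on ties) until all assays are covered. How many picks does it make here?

Greedy: pick F (covers 5 new) → pick D (covers 4 new) → pick G (covers 2 new) → pick A (covers 1 new) → pick C (covers 1 new). Total picks: 5.

5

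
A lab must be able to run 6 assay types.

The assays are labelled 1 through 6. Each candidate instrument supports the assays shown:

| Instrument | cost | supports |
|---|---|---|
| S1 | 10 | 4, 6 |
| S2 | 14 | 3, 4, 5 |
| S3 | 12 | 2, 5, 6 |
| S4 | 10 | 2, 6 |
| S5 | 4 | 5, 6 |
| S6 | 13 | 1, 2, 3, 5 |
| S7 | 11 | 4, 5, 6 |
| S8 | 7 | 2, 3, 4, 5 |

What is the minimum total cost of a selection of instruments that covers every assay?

23

S1, S6 together cover every assay (S1 ∪ S6 = {1, 2, 3, 4, 5, 6}); total cost 10 + 13 = 23.
The greedy pick S8, S5, S6 costs 24; no covering selection beats 23.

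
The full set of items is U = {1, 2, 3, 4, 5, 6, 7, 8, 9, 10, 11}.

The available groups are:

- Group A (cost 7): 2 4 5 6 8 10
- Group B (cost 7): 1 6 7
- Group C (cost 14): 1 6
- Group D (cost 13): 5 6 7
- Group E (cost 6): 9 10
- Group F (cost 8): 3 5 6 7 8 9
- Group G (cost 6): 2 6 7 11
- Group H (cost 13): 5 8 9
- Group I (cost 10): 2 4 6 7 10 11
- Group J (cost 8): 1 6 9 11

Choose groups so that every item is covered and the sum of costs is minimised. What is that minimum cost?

A, F, J together cover every item (A ∪ F ∪ J = {1, 2, 3, 4, 5, 6, 7, 8, 9, 10, 11}); total cost 7 + 8 + 8 = 23.
No covering selection has total cost below 23.

23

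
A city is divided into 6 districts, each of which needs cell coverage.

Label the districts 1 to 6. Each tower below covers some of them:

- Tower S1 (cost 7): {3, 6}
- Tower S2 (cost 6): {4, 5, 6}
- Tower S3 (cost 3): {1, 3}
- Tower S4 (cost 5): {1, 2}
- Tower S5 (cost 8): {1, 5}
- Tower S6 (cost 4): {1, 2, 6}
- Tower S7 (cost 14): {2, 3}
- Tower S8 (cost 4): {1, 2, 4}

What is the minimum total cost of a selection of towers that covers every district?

13

S2, S3, S6 together cover every district (S2 ∪ S3 ∪ S6 = {1, 2, 3, 4, 5, 6}); total cost 6 + 3 + 4 = 13.
No covering selection has total cost below 13.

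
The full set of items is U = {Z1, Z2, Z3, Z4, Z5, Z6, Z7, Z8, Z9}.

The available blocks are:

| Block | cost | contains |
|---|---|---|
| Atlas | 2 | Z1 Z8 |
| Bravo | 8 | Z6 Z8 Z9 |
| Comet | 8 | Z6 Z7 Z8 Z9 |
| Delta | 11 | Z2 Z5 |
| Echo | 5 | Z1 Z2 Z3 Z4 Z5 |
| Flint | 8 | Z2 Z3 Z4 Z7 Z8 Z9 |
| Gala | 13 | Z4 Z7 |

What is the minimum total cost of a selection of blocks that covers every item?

Comet, Echo together cover every item (Comet ∪ Echo = {Z1, Z2, Z3, Z4, Z5, Z6, Z7, Z8, Z9}); total cost 8 + 5 = 13.
The greedy pick Atlas, Echo, Comet costs 15; no covering selection beats 13.

13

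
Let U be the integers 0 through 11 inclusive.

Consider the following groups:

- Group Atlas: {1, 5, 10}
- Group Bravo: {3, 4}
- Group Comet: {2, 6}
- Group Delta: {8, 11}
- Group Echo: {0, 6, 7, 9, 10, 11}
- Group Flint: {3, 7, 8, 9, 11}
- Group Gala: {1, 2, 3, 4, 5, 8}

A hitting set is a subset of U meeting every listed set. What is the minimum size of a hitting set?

4

H = {4, 5, 6, 11} meets every group (each contains at least one member of H), and |H| = 4.
The groups Atlas, Bravo, Comet, Delta are pairwise disjoint, so any hitting set needs a separate point for each — at least 4. Hence 4 is optimal.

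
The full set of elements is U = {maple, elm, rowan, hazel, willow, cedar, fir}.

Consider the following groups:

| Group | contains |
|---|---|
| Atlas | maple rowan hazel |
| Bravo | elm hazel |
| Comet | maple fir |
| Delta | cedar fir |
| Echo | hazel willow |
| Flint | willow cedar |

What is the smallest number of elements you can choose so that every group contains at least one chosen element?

Take H = {hazel, willow, fir}. Each listed group contains at least one of these, so H is a hitting set of size 3.
The groups Bravo, Comet, Flint are pairwise disjoint, so any hitting set needs a separate element for each — at least 3. Hence 3 is optimal.

3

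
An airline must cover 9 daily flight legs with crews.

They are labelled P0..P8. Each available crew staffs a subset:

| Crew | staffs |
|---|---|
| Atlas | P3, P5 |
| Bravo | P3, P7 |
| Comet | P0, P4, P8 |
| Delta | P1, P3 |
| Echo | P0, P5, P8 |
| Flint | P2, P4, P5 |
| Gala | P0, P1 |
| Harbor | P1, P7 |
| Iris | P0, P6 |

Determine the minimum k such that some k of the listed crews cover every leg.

Bravo and Comet and Flint and Harbor and Iris together: Bravo ∪ Comet ∪ Flint ∪ Harbor ∪ Iris = {P0, P1, P2, P3, P4, P5, P6, P7, P8} — every leg is covered.
No 4 of the 9 crews cover everything (all 126 combinations miss at least one leg), so 5 is optimal.

5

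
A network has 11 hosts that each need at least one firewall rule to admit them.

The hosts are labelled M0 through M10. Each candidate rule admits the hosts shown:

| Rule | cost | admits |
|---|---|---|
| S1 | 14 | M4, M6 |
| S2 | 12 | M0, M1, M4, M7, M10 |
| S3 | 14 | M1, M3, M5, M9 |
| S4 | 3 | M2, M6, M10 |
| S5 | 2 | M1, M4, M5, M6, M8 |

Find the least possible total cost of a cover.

31

S2, S3, S4, S5 together cover every host (S2 ∪ S3 ∪ S4 ∪ S5 = {M0, M1, M2, M3, M4, M5, M6, M7, M8, M9, M10}); total cost 12 + 14 + 3 + 2 = 31.
No covering selection has total cost below 31.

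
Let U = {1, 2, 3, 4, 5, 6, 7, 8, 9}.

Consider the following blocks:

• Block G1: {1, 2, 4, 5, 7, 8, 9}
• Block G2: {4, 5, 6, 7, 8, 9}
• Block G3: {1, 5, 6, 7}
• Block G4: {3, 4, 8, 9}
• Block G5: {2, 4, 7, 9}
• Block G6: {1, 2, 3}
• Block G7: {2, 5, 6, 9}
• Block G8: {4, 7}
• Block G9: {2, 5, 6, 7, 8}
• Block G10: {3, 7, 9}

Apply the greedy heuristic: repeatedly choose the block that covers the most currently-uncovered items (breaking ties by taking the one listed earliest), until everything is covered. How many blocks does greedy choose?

3

Greedy: pick G1 (covers 7 new) → pick G2 (covers 1 new) → pick G4 (covers 1 new). Total picks: 3.
(The true minimum cover uses only 2 blocks, so greedy is not optimal here.)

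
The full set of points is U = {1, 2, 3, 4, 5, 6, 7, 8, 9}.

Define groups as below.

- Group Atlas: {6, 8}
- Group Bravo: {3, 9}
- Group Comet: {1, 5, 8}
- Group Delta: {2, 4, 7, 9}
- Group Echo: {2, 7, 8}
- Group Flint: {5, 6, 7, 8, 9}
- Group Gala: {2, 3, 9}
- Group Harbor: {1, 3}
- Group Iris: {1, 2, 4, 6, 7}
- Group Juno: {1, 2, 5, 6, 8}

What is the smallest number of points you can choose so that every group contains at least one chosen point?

Take H = {1, 8, 9}. Each listed group contains at least one of these, so H is a hitting set of size 3.
The groups Atlas, Delta, Harbor are pairwise disjoint, so any hitting set needs a separate point for each — at least 3. Hence 3 is optimal.

3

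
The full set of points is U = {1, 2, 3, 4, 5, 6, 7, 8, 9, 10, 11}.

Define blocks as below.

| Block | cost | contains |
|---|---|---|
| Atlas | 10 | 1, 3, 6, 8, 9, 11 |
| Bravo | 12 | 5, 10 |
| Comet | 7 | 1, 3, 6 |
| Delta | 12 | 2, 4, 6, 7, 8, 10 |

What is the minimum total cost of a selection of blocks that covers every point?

Atlas, Bravo, Delta together cover every point (Atlas ∪ Bravo ∪ Delta = {1, 2, 3, 4, 5, 6, 7, 8, 9, 10, 11}); total cost 10 + 12 + 12 = 34.
No covering selection has total cost below 34.

34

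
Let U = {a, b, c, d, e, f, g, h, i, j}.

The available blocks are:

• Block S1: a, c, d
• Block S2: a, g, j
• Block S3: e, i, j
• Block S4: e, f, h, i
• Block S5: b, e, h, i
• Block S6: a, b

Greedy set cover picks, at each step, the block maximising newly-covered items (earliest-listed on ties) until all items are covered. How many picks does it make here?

Greedy: pick S4 (covers 4 new) → pick S1 (covers 3 new) → pick S2 (covers 2 new) → pick S5 (covers 1 new). Total picks: 4.

4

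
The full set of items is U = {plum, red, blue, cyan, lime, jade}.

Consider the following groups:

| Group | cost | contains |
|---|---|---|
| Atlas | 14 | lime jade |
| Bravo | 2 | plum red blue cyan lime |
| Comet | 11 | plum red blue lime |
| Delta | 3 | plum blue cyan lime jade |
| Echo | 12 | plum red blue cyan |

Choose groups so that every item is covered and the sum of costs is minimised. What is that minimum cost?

5

Bravo, Delta together cover every item (Bravo ∪ Delta = {plum, red, blue, cyan, lime, jade}); total cost 2 + 3 = 5.
No covering selection has total cost below 5.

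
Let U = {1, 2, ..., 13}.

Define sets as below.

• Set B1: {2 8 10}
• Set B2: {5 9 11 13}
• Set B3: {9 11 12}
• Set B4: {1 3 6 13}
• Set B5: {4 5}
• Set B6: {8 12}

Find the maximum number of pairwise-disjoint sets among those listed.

4

B1, B3, B4, B5 are pairwise disjoint (B1={2,8,10}; B3={9,11,12}; B4={1,3,6,13}; B5={4,5}).
Every remaining set overlaps one of these, and no 5 of the listed sets are pairwise disjoint, so 4 is the maximum.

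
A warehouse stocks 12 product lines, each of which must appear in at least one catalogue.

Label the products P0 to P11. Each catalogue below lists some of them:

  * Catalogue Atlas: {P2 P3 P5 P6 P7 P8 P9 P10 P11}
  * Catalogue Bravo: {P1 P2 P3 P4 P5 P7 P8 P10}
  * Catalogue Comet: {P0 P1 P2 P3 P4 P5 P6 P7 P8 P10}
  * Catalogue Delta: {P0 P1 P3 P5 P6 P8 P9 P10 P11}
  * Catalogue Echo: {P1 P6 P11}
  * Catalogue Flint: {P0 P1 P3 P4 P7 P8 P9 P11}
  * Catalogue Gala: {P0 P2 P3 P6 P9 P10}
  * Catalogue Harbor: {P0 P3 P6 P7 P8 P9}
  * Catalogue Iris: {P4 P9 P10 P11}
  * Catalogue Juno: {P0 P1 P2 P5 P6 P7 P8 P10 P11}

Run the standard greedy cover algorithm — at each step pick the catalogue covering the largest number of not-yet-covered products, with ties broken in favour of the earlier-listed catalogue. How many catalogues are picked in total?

Greedy: pick Comet (covers 10 new) → pick Atlas (covers 2 new). Total picks: 2.

2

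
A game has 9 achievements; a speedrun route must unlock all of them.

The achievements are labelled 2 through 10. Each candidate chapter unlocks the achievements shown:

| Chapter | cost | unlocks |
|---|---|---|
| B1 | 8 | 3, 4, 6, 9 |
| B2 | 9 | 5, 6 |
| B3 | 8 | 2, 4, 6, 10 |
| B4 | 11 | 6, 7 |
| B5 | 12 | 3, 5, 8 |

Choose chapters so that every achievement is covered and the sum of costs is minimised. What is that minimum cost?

39

B1, B3, B4, B5 together cover every achievement (B1 ∪ B3 ∪ B4 ∪ B5 = {2, 3, 4, 5, 6, 7, 8, 9, 10}); total cost 8 + 8 + 11 + 12 = 39.
No covering selection has total cost below 39.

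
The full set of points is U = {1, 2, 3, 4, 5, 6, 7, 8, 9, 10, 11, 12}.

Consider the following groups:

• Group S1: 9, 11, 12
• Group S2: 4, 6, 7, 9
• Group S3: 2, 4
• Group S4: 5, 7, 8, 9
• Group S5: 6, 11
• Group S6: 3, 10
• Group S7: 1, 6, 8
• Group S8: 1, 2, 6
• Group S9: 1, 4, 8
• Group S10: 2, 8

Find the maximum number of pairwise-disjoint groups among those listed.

4

S3, S4, S5, S6 are pairwise disjoint (S3={2,4}; S4={5,7,8,9}; S5={6,11}; S6={3,10}).
Every remaining group overlaps one of these, and no 5 of the listed groups are pairwise disjoint, so 4 is the maximum.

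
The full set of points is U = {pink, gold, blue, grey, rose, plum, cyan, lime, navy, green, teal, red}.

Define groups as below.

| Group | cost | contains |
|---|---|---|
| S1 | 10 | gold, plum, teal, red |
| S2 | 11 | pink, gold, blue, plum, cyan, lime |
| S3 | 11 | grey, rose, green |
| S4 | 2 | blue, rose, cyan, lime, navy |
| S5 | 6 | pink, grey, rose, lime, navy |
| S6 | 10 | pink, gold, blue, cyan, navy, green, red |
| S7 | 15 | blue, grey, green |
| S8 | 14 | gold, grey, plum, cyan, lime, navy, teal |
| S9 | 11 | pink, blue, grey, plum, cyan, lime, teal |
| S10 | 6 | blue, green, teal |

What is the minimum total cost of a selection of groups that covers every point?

23

S4, S6, S9 together cover every point (S4 ∪ S6 ∪ S9 = {pink, gold, blue, grey, rose, plum, cyan, lime, navy, green, teal, red}); total cost 2 + 10 + 11 = 23.
The greedy pick S4, S1, S5, S10 costs 24; no covering selection beats 23.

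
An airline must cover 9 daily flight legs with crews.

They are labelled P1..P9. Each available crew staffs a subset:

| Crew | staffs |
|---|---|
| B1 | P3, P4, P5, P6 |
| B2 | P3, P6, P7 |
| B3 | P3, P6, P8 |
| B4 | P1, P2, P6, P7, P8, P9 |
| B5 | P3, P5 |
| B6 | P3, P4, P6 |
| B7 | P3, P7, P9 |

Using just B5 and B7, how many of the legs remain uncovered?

5

Union of B5, B7 = {P3, P5, P7, P9}.
Not covered: P1, P2, P4, P6, P8 — 5 legs.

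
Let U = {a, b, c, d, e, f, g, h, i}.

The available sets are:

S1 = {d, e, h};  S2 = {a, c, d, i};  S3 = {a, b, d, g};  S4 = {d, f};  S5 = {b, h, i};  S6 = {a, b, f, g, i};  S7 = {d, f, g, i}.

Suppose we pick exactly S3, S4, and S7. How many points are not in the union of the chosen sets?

3

Union of S3, S4, S7 = {a, b, d, f, g, i}.
Not covered: c, e, h — 3 points.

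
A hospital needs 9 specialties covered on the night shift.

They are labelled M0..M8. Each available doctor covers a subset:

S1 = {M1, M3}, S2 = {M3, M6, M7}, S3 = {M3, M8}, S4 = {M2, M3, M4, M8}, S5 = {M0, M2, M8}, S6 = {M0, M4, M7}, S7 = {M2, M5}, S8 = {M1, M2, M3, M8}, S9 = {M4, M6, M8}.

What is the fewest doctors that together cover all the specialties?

4

Take {S6, S7, S8, S9}. Their union is {M0, M1, M2, M3, M4, M5, M6, M7, M8}, which is all 9 specialties.
Only S7 contains M5, so S7 is forced; the remaining 7 specialties need at least 3 more doctors (each remaining doctor adds at most 3) — so at least 4 doctors are needed, and 4 is optimal.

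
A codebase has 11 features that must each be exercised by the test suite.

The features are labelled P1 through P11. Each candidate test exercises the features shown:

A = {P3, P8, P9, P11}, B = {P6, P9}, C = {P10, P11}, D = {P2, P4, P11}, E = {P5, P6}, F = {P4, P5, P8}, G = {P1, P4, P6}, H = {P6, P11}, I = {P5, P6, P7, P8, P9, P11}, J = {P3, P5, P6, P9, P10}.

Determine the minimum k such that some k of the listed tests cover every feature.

4

Take {D, G, I, J}. Their union is {P1, P2, P3, P4, P5, P6, P7, P8, P9, P10, P11}, which is all 11 features.
Only I contains P7, so I is forced; the remaining 5 features need at least 3 more tests (each remaining test adds at most 2) — so at least 4 tests are needed, and 4 is optimal.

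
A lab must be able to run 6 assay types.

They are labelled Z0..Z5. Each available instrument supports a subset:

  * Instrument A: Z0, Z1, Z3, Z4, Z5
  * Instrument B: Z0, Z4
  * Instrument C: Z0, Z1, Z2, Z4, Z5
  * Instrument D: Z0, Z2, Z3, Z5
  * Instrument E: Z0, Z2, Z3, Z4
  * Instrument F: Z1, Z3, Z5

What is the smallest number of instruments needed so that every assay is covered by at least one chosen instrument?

2

C and E together: C ∪ E = {Z0, Z1, Z2, Z3, Z4, Z5} — every assay is covered.
No single instrument has all 6 assays (the largest, A, has 5), so 2 is optimal.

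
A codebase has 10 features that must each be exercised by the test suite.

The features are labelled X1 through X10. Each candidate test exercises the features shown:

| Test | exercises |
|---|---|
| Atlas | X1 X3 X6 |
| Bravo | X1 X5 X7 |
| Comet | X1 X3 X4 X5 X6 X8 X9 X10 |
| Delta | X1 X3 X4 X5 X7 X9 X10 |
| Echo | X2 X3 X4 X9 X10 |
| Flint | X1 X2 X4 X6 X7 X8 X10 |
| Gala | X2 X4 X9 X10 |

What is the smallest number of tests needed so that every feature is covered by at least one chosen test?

2

Delta and Flint together: Delta ∪ Flint = {X1, X2, X3, X4, X5, X6, X7, X8, X9, X10} — every feature is covered.
No single test has all 10 features (the largest, Comet, has 8), so 2 is optimal.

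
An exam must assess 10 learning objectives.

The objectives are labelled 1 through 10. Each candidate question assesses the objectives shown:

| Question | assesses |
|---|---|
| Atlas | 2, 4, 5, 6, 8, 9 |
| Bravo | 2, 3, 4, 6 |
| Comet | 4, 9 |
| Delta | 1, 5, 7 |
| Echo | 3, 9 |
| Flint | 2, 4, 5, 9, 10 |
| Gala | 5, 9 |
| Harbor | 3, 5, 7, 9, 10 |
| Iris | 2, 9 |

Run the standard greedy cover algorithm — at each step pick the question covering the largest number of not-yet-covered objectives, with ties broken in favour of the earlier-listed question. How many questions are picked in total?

3

Greedy: pick Atlas (covers 6 new) → pick Harbor (covers 3 new) → pick Delta (covers 1 new). Total picks: 3.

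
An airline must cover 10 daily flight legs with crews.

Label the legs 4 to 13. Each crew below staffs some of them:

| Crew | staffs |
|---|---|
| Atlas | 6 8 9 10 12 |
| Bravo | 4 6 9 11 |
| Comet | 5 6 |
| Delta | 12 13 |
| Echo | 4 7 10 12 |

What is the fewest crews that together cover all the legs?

5

Atlas and Bravo and Comet and Delta and Echo together: Atlas ∪ Bravo ∪ Comet ∪ Delta ∪ Echo = {4, 5, 6, 7, 8, 9, 10, 11, 12, 13} — every leg is covered.
No 4 of the 5 crews cover everything (all 5 combinations miss at least one leg), so 5 is optimal.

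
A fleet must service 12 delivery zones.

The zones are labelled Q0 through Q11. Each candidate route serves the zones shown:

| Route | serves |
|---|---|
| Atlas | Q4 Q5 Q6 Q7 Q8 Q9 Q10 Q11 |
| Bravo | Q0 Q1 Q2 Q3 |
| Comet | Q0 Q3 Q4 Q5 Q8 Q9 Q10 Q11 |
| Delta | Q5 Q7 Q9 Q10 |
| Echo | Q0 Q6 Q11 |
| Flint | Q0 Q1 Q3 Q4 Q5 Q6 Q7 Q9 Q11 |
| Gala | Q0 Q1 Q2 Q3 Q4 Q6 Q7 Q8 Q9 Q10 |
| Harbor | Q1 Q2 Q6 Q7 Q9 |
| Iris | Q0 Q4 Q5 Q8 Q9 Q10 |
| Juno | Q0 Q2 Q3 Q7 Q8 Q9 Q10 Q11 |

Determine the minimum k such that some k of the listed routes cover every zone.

Take {Atlas, Bravo}. Their union is {Q0, Q1, Q2, Q3, Q4, Q5, Q6, Q7, Q8, Q9, Q10, Q11}, which is all 12 zones.
No single route has all 12 zones (the largest, Gala, has 10), so 2 is optimal.

2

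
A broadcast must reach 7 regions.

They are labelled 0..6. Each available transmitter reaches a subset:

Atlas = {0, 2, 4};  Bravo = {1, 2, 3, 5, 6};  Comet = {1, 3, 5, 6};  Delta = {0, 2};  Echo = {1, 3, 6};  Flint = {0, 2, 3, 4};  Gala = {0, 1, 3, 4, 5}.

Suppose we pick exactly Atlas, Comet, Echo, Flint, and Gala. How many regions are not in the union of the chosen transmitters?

Union of Atlas, Comet, Echo, Flint, Gala = {0, 1, 2, 3, 4, 5, 6} — that's every region, so 0 are uncovered.

0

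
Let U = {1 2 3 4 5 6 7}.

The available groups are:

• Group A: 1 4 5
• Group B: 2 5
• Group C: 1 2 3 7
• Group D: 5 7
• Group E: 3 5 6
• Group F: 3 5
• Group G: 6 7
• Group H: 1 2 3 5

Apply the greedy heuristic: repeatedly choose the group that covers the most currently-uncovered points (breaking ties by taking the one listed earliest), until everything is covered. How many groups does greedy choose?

Greedy: pick C (covers 4 new) → pick A (covers 2 new) → pick E (covers 1 new). Total picks: 3.

3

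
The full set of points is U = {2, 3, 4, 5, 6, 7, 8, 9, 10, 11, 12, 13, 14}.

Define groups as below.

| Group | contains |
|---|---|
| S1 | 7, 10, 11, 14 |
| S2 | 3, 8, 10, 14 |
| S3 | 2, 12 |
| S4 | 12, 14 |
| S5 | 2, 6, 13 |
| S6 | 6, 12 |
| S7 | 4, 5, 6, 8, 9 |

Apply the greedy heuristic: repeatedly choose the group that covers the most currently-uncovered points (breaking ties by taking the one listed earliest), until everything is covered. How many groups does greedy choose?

Greedy: pick S7 (covers 5 new) → pick S1 (covers 4 new) → pick S3 (covers 2 new) → pick S2 (covers 1 new) → pick S5 (covers 1 new). Total picks: 5.

5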